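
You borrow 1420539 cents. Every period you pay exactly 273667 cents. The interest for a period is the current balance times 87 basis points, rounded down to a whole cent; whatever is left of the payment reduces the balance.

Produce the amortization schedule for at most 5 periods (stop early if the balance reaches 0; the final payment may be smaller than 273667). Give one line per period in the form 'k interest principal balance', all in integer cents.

1 12358 261309 1159230
2 10085 263582 895648
3 7792 265875 629773
4 5479 268188 361585
5 3145 270522 91063

1. interest=⌊1420539·87/10000⌋=12358; principal=273667-12358=261309; balance=1420539-261309=1159230
2. interest=⌊1159230·87/10000⌋=10085; principal=273667-10085=263582; balance=1159230-263582=895648
3. interest=⌊895648·87/10000⌋=7792; principal=273667-7792=265875; balance=895648-265875=629773
4. interest=⌊629773·87/10000⌋=5479; principal=273667-5479=268188; balance=629773-268188=361585
5. interest=⌊361585·87/10000⌋=3145; principal=273667-3145=270522; balance=361585-270522=91063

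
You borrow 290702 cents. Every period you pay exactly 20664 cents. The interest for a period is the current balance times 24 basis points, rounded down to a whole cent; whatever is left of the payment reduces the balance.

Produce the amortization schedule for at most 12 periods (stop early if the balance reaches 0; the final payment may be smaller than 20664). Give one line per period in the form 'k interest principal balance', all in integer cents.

1. interest=⌊290702·24/10000⌋=697; principal=20664-697=19967; balance=290702-19967=270735
2. interest=⌊270735·24/10000⌋=649; principal=20664-649=20015; balance=270735-20015=250720
3. interest=⌊250720·24/10000⌋=601; principal=20664-601=20063; balance=250720-20063=230657
4. interest=⌊230657·24/10000⌋=553; principal=20664-553=20111; balance=230657-20111=210546
5. interest=⌊210546·24/10000⌋=505; principal=20664-505=20159; balance=210546-20159=190387
6. interest=⌊190387·24/10000⌋=456; principal=20664-456=20208; balance=190387-20208=170179
7. interest=⌊170179·24/10000⌋=408; principal=20664-408=20256; balance=170179-20256=149923
8. interest=⌊149923·24/10000⌋=359; principal=20664-359=20305; balance=149923-20305=129618
9. interest=⌊129618·24/10000⌋=311; principal=20664-311=20353; balance=129618-20353=109265
10. interest=⌊109265·24/10000⌋=262; principal=20664-262=20402; balance=109265-20402=88863
11. interest=⌊88863·24/10000⌋=213; principal=20664-213=20451; balance=88863-20451=68412
12. interest=⌊68412·24/10000⌋=164; principal=20664-164=20500; balance=68412-20500=47912

1 697 19967 270735
2 649 20015 250720
3 601 20063 230657
4 553 20111 210546
5 505 20159 190387
6 456 20208 170179
7 408 20256 149923
8 359 20305 129618
9 311 20353 109265
10 262 20402 88863
11 213 20451 68412
12 164 20500 47912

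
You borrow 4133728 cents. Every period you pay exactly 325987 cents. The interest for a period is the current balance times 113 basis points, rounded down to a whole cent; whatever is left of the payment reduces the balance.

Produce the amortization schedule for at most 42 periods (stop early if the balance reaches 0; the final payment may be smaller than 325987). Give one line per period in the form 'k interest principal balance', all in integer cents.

1. interest=⌊4133728·113/10000⌋=46711; principal=325987-46711=279276; balance=4133728-279276=3854452
2. interest=⌊3854452·113/10000⌋=43555; principal=325987-43555=282432; balance=3854452-282432=3572020
3. interest=⌊3572020·113/10000⌋=40363; principal=325987-40363=285624; balance=3572020-285624=3286396
4. interest=⌊3286396·113/10000⌋=37136; principal=325987-37136=288851; balance=3286396-288851=2997545
5. interest=⌊2997545·113/10000⌋=33872; principal=325987-33872=292115; balance=2997545-292115=2705430
6. interest=⌊2705430·113/10000⌋=30571; principal=325987-30571=295416; balance=2705430-295416=2410014
7. interest=⌊2410014·113/10000⌋=27233; principal=325987-27233=298754; balance=2410014-298754=2111260
8. interest=⌊2111260·113/10000⌋=23857; principal=325987-23857=302130; balance=2111260-302130=1809130
9. interest=⌊1809130·113/10000⌋=20443; principal=325987-20443=305544; balance=1809130-305544=1503586
10. interest=⌊1503586·113/10000⌋=16990; principal=325987-16990=308997; balance=1503586-308997=1194589
11. interest=⌊1194589·113/10000⌋=13498; principal=325987-13498=312489; balance=1194589-312489=882100
12. interest=⌊882100·113/10000⌋=9967; principal=325987-9967=316020; balance=882100-316020=566080
13. interest=⌊566080·113/10000⌋=6396; principal=325987-6396=319591; balance=566080-319591=246489
14. interest=⌊246489·113/10000⌋=2785; principal=min(325987-2785,246489)=246489; balance=246489-246489=0

1 46711 279276 3854452
2 43555 282432 3572020
3 40363 285624 3286396
4 37136 288851 2997545
5 33872 292115 2705430
6 30571 295416 2410014
7 27233 298754 2111260
8 23857 302130 1809130
9 20443 305544 1503586
10 16990 308997 1194589
11 13498 312489 882100
12 9967 316020 566080
13 6396 319591 246489
14 2785 246489 0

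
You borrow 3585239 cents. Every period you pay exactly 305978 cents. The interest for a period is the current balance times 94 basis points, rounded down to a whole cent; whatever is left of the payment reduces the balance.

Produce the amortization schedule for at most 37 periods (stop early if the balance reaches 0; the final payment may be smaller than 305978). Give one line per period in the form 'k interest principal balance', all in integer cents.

1 33701 272277 3312962
2 31141 274837 3038125
3 28558 277420 2760705
4 25950 280028 2480677
5 23318 282660 2198017
6 20661 285317 1912700
7 17979 287999 1624701
8 15272 290706 1333995
9 12539 293439 1040556
10 9781 296197 744359
11 6996 298982 445377
12 4186 301792 143585
13 1349 143585 0

1. interest=⌊3585239·94/10000⌋=33701; principal=305978-33701=272277; balance=3585239-272277=3312962
2. interest=⌊3312962·94/10000⌋=31141; principal=305978-31141=274837; balance=3312962-274837=3038125
3. interest=⌊3038125·94/10000⌋=28558; principal=305978-28558=277420; balance=3038125-277420=2760705
4. interest=⌊2760705·94/10000⌋=25950; principal=305978-25950=280028; balance=2760705-280028=2480677
5. interest=⌊2480677·94/10000⌋=23318; principal=305978-23318=282660; balance=2480677-282660=2198017
6. interest=⌊2198017·94/10000⌋=20661; principal=305978-20661=285317; balance=2198017-285317=1912700
7. interest=⌊1912700·94/10000⌋=17979; principal=305978-17979=287999; balance=1912700-287999=1624701
8. interest=⌊1624701·94/10000⌋=15272; principal=305978-15272=290706; balance=1624701-290706=1333995
9. interest=⌊1333995·94/10000⌋=12539; principal=305978-12539=293439; balance=1333995-293439=1040556
10. interest=⌊1040556·94/10000⌋=9781; principal=305978-9781=296197; balance=1040556-296197=744359
11. interest=⌊744359·94/10000⌋=6996; principal=305978-6996=298982; balance=744359-298982=445377
12. interest=⌊445377·94/10000⌋=4186; principal=305978-4186=301792; balance=445377-301792=143585
13. interest=⌊143585·94/10000⌋=1349; principal=min(305978-1349,143585)=143585; balance=143585-143585=0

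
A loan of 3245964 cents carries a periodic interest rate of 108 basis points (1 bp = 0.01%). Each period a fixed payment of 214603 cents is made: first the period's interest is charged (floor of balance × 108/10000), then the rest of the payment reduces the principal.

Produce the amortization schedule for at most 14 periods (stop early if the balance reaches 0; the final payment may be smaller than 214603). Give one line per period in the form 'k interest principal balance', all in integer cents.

1. interest=⌊3245964·108/10000⌋=35056; principal=214603-35056=179547; balance=3245964-179547=3066417
2. interest=⌊3066417·108/10000⌋=33117; principal=214603-33117=181486; balance=3066417-181486=2884931
3. interest=⌊2884931·108/10000⌋=31157; principal=214603-31157=183446; balance=2884931-183446=2701485
4. interest=⌊2701485·108/10000⌋=29176; principal=214603-29176=185427; balance=2701485-185427=2516058
5. interest=⌊2516058·108/10000⌋=27173; principal=214603-27173=187430; balance=2516058-187430=2328628
6. interest=⌊2328628·108/10000⌋=25149; principal=214603-25149=189454; balance=2328628-189454=2139174
7. interest=⌊2139174·108/10000⌋=23103; principal=214603-23103=191500; balance=2139174-191500=1947674
8. interest=⌊1947674·108/10000⌋=21034; principal=214603-21034=193569; balance=1947674-193569=1754105
9. interest=⌊1754105·108/10000⌋=18944; principal=214603-18944=195659; balance=1754105-195659=1558446
10. interest=⌊1558446·108/10000⌋=16831; principal=214603-16831=197772; balance=1558446-197772=1360674
11. interest=⌊1360674·108/10000⌋=14695; principal=214603-14695=199908; balance=1360674-199908=1160766
12. interest=⌊1160766·108/10000⌋=12536; principal=214603-12536=202067; balance=1160766-202067=958699
13. interest=⌊958699·108/10000⌋=10353; principal=214603-10353=204250; balance=958699-204250=754449
14. interest=⌊754449·108/10000⌋=8148; principal=214603-8148=206455; balance=754449-206455=547994

1 35056 179547 3066417
2 33117 181486 2884931
3 31157 183446 2701485
4 29176 185427 2516058
5 27173 187430 2328628
6 25149 189454 2139174
7 23103 191500 1947674
8 21034 193569 1754105
9 18944 195659 1558446
10 16831 197772 1360674
11 14695 199908 1160766
12 12536 202067 958699
13 10353 204250 754449
14 8148 206455 547994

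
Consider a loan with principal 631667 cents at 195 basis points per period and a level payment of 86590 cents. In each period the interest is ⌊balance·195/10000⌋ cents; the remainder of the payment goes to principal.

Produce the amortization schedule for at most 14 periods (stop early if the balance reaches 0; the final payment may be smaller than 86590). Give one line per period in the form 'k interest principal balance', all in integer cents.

1. interest=⌊631667·195/10000⌋=12317; principal=86590-12317=74273; balance=631667-74273=557394
2. interest=⌊557394·195/10000⌋=10869; principal=86590-10869=75721; balance=557394-75721=481673
3. interest=⌊481673·195/10000⌋=9392; principal=86590-9392=77198; balance=481673-77198=404475
4. interest=⌊404475·195/10000⌋=7887; principal=86590-7887=78703; balance=404475-78703=325772
5. interest=⌊325772·195/10000⌋=6352; principal=86590-6352=80238; balance=325772-80238=245534
6. interest=⌊245534·195/10000⌋=4787; principal=86590-4787=81803; balance=245534-81803=163731
7. interest=⌊163731·195/10000⌋=3192; principal=86590-3192=83398; balance=163731-83398=80333
8. interest=⌊80333·195/10000⌋=1566; principal=min(86590-1566,80333)=80333; balance=80333-80333=0

1 12317 74273 557394
2 10869 75721 481673
3 9392 77198 404475
4 7887 78703 325772
5 6352 80238 245534
6 4787 81803 163731
7 3192 83398 80333
8 1566 80333 0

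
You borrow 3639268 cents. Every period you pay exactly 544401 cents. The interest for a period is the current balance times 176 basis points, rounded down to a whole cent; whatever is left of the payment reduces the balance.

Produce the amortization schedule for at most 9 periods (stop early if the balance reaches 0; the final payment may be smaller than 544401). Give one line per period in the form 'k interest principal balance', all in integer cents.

1 64051 480350 3158918
2 55596 488805 2670113
3 46993 497408 2172705
4 38239 506162 1666543
5 29331 515070 1151473
6 20265 524136 627337
7 11041 533360 93977
8 1653 93977 0

1. interest=⌊3639268·176/10000⌋=64051; principal=544401-64051=480350; balance=3639268-480350=3158918
2. interest=⌊3158918·176/10000⌋=55596; principal=544401-55596=488805; balance=3158918-488805=2670113
3. interest=⌊2670113·176/10000⌋=46993; principal=544401-46993=497408; balance=2670113-497408=2172705
4. interest=⌊2172705·176/10000⌋=38239; principal=544401-38239=506162; balance=2172705-506162=1666543
5. interest=⌊1666543·176/10000⌋=29331; principal=544401-29331=515070; balance=1666543-515070=1151473
6. interest=⌊1151473·176/10000⌋=20265; principal=544401-20265=524136; balance=1151473-524136=627337
7. interest=⌊627337·176/10000⌋=11041; principal=544401-11041=533360; balance=627337-533360=93977
8. interest=⌊93977·176/10000⌋=1653; principal=min(544401-1653,93977)=93977; balance=93977-93977=0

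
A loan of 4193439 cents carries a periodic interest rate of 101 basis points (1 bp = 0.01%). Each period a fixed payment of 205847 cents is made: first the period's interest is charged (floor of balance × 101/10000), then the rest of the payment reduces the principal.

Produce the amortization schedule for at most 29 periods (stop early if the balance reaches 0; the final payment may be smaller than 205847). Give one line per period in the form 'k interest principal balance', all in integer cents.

1. interest=⌊4193439·101/10000⌋=42353; principal=205847-42353=163494; balance=4193439-163494=4029945
2. interest=⌊4029945·101/10000⌋=40702; principal=205847-40702=165145; balance=4029945-165145=3864800
3. interest=⌊3864800·101/10000⌋=39034; principal=205847-39034=166813; balance=3864800-166813=3697987
4. interest=⌊3697987·101/10000⌋=37349; principal=205847-37349=168498; balance=3697987-168498=3529489
5. interest=⌊3529489·101/10000⌋=35647; principal=205847-35647=170200; balance=3529489-170200=3359289
6. interest=⌊3359289·101/10000⌋=33928; principal=205847-33928=171919; balance=3359289-171919=3187370
7. interest=⌊3187370·101/10000⌋=32192; principal=205847-32192=173655; balance=3187370-173655=3013715
8. interest=⌊3013715·101/10000⌋=30438; principal=205847-30438=175409; balance=3013715-175409=2838306
9. interest=⌊2838306·101/10000⌋=28666; principal=205847-28666=177181; balance=2838306-177181=2661125
10. interest=⌊2661125·101/10000⌋=26877; principal=205847-26877=178970; balance=2661125-178970=2482155
11. interest=⌊2482155·101/10000⌋=25069; principal=205847-25069=180778; balance=2482155-180778=2301377
12. interest=⌊2301377·101/10000⌋=23243; principal=205847-23243=182604; balance=2301377-182604=2118773
13. interest=⌊2118773·101/10000⌋=21399; principal=205847-21399=184448; balance=2118773-184448=1934325
14. interest=⌊1934325·101/10000⌋=19536; principal=205847-19536=186311; balance=1934325-186311=1748014
15. interest=⌊1748014·101/10000⌋=17654; principal=205847-17654=188193; balance=1748014-188193=1559821
16. interest=⌊1559821·101/10000⌋=15754; principal=205847-15754=190093; balance=1559821-190093=1369728
17. interest=⌊1369728·101/10000⌋=13834; principal=205847-13834=192013; balance=1369728-192013=1177715
18. interest=⌊1177715·101/10000⌋=11894; principal=205847-11894=193953; balance=1177715-193953=983762
19. interest=⌊983762·101/10000⌋=9935; principal=205847-9935=195912; balance=983762-195912=787850
20. interest=⌊787850·101/10000⌋=7957; principal=205847-7957=197890; balance=787850-197890=589960
21. interest=⌊589960·101/10000⌋=5958; principal=205847-5958=199889; balance=589960-199889=390071
22. interest=⌊390071·101/10000⌋=3939; principal=205847-3939=201908; balance=390071-201908=188163
23. interest=⌊188163·101/10000⌋=1900; principal=min(205847-1900,188163)=188163; balance=188163-188163=0

1 42353 163494 4029945
2 40702 165145 3864800
3 39034 166813 3697987
4 37349 168498 3529489
5 35647 170200 3359289
6 33928 171919 3187370
7 32192 173655 3013715
8 30438 175409 2838306
9 28666 177181 2661125
10 26877 178970 2482155
11 25069 180778 2301377
12 23243 182604 2118773
13 21399 184448 1934325
14 19536 186311 1748014
15 17654 188193 1559821
16 15754 190093 1369728
17 13834 192013 1177715
18 11894 193953 983762
19 9935 195912 787850
20 7957 197890 589960
21 5958 199889 390071
22 3939 201908 188163
23 1900 188163 0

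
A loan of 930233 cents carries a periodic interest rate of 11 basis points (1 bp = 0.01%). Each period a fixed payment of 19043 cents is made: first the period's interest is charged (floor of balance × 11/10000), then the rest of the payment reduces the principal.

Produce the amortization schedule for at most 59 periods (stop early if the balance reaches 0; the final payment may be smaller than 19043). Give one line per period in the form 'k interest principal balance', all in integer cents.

1. interest=⌊930233·11/10000⌋=1023; principal=19043-1023=18020; balance=930233-18020=912213
2. interest=⌊912213·11/10000⌋=1003; principal=19043-1003=18040; balance=912213-18040=894173
3. interest=⌊894173·11/10000⌋=983; principal=19043-983=18060; balance=894173-18060=876113
4. interest=⌊876113·11/10000⌋=963; principal=19043-963=18080; balance=876113-18080=858033
5. interest=⌊858033·11/10000⌋=943; principal=19043-943=18100; balance=858033-18100=839933
6. interest=⌊839933·11/10000⌋=923; principal=19043-923=18120; balance=839933-18120=821813
7. interest=⌊821813·11/10000⌋=903; principal=19043-903=18140; balance=821813-18140=803673
8. interest=⌊803673·11/10000⌋=884; principal=19043-884=18159; balance=803673-18159=785514
9. interest=⌊785514·11/10000⌋=864; principal=19043-864=18179; balance=785514-18179=767335
10. interest=⌊767335·11/10000⌋=844; principal=19043-844=18199; balance=767335-18199=749136
11. interest=⌊749136·11/10000⌋=824; principal=19043-824=18219; balance=749136-18219=730917
12. interest=⌊730917·11/10000⌋=804; principal=19043-804=18239; balance=730917-18239=712678
13. interest=⌊712678·11/10000⌋=783; principal=19043-783=18260; balance=712678-18260=694418
14. interest=⌊694418·11/10000⌋=763; principal=19043-763=18280; balance=694418-18280=676138
15. interest=⌊676138·11/10000⌋=743; principal=19043-743=18300; balance=676138-18300=657838
16. interest=⌊657838·11/10000⌋=723; principal=19043-723=18320; balance=657838-18320=639518
17. interest=⌊639518·11/10000⌋=703; principal=19043-703=18340; balance=639518-18340=621178
18. interest=⌊621178·11/10000⌋=683; principal=19043-683=18360; balance=621178-18360=602818
19. interest=⌊602818·11/10000⌋=663; principal=19043-663=18380; balance=602818-18380=584438
20. interest=⌊584438·11/10000⌋=642; principal=19043-642=18401; balance=584438-18401=566037
21. interest=⌊566037·11/10000⌋=622; principal=19043-622=18421; balance=566037-18421=547616
22. interest=⌊547616·11/10000⌋=602; principal=19043-602=18441; balance=547616-18441=529175
23. interest=⌊529175·11/10000⌋=582; principal=19043-582=18461; balance=529175-18461=510714
24. interest=⌊510714·11/10000⌋=561; principal=19043-561=18482; balance=510714-18482=492232
25. interest=⌊492232·11/10000⌋=541; principal=19043-541=18502; balance=492232-18502=473730
26. interest=⌊473730·11/10000⌋=521; principal=19043-521=18522; balance=473730-18522=455208
27. interest=⌊455208·11/10000⌋=500; principal=19043-500=18543; balance=455208-18543=436665
28. interest=⌊436665·11/10000⌋=480; principal=19043-480=18563; balance=436665-18563=418102
29. interest=⌊418102·11/10000⌋=459; principal=19043-459=18584; balance=418102-18584=399518
30. interest=⌊399518·11/10000⌋=439; principal=19043-439=18604; balance=399518-18604=380914
31. interest=⌊380914·11/10000⌋=419; principal=19043-419=18624; balance=380914-18624=362290
32. interest=⌊362290·11/10000⌋=398; principal=19043-398=18645; balance=362290-18645=343645
33. interest=⌊343645·11/10000⌋=378; principal=19043-378=18665; balance=343645-18665=324980
34. interest=⌊324980·11/10000⌋=357; principal=19043-357=18686; balance=324980-18686=306294
35. interest=⌊306294·11/10000⌋=336; principal=19043-336=18707; balance=306294-18707=287587
36. interest=⌊287587·11/10000⌋=316; principal=19043-316=18727; balance=287587-18727=268860
37. interest=⌊268860·11/10000⌋=295; principal=19043-295=18748; balance=268860-18748=250112
38. interest=⌊250112·11/10000⌋=275; principal=19043-275=18768; balance=250112-18768=231344
39. interest=⌊231344·11/10000⌋=254; principal=19043-254=18789; balance=231344-18789=212555
40. interest=⌊212555·11/10000⌋=233; principal=19043-233=18810; balance=212555-18810=193745
41. interest=⌊193745·11/10000⌋=213; principal=19043-213=18830; balance=193745-18830=174915
42. interest=⌊174915·11/10000⌋=192; principal=19043-192=18851; balance=174915-18851=156064
43. interest=⌊156064·11/10000⌋=171; principal=19043-171=18872; balance=156064-18872=137192
44. interest=⌊137192·11/10000⌋=150; principal=19043-150=18893; balance=137192-18893=118299
45. interest=⌊118299·11/10000⌋=130; principal=19043-130=18913; balance=118299-18913=99386
46. interest=⌊99386·11/10000⌋=109; principal=19043-109=18934; balance=99386-18934=80452
47. interest=⌊80452·11/10000⌋=88; principal=19043-88=18955; balance=80452-18955=61497
48. interest=⌊61497·11/10000⌋=67; principal=19043-67=18976; balance=61497-18976=42521
49. interest=⌊42521·11/10000⌋=46; principal=19043-46=18997; balance=42521-18997=23524
50. interest=⌊23524·11/10000⌋=25; principal=19043-25=19018; balance=23524-19018=4506
51. interest=⌊4506·11/10000⌋=4; principal=min(19043-4,4506)=4506; balance=4506-4506=0

1 1023 18020 912213
2 1003 18040 894173
3 983 18060 876113
4 963 18080 858033
5 943 18100 839933
6 923 18120 821813
7 903 18140 803673
8 884 18159 785514
9 864 18179 767335
10 844 18199 749136
11 824 18219 730917
12 804 18239 712678
13 783 18260 694418
14 763 18280 676138
15 743 18300 657838
16 723 18320 639518
17 703 18340 621178
18 683 18360 602818
19 663 18380 584438
20 642 18401 566037
21 622 18421 547616
22 602 18441 529175
23 582 18461 510714
24 561 18482 492232
25 541 18502 473730
26 521 18522 455208
27 500 18543 436665
28 480 18563 418102
29 459 18584 399518
30 439 18604 380914
31 419 18624 362290
32 398 18645 343645
33 378 18665 324980
34 357 18686 306294
35 336 18707 287587
36 316 18727 268860
37 295 18748 250112
38 275 18768 231344
39 254 18789 212555
40 233 18810 193745
41 213 18830 174915
42 192 18851 156064
43 171 18872 137192
44 150 18893 118299
45 130 18913 99386
46 109 18934 80452
47 88 18955 61497
48 67 18976 42521
49 46 18997 23524
50 25 19018 4506
51 4 4506 0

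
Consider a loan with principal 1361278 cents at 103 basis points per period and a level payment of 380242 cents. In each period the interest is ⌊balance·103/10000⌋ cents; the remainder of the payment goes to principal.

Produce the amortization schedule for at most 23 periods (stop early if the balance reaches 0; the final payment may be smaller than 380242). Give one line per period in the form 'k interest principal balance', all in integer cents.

1. interest=⌊1361278·103/10000⌋=14021; principal=380242-14021=366221; balance=1361278-366221=995057
2. interest=⌊995057·103/10000⌋=10249; principal=380242-10249=369993; balance=995057-369993=625064
3. interest=⌊625064·103/10000⌋=6438; principal=380242-6438=373804; balance=625064-373804=251260
4. interest=⌊251260·103/10000⌋=2587; principal=min(380242-2587,251260)=251260; balance=251260-251260=0

1 14021 366221 995057
2 10249 369993 625064
3 6438 373804 251260
4 2587 251260 0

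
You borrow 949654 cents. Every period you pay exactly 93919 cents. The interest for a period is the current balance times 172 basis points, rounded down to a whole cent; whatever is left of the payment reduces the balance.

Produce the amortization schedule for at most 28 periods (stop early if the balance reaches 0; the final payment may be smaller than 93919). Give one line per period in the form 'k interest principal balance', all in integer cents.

1 16334 77585 872069
2 14999 78920 793149
3 13642 80277 712872
4 12261 81658 631214
5 10856 83063 548151
6 9428 84491 463660
7 7974 85945 377715
8 6496 87423 290292
9 4993 88926 201366
10 3463 90456 110910
11 1907 92012 18898
12 325 18898 0

1. interest=⌊949654·172/10000⌋=16334; principal=93919-16334=77585; balance=949654-77585=872069
2. interest=⌊872069·172/10000⌋=14999; principal=93919-14999=78920; balance=872069-78920=793149
3. interest=⌊793149·172/10000⌋=13642; principal=93919-13642=80277; balance=793149-80277=712872
4. interest=⌊712872·172/10000⌋=12261; principal=93919-12261=81658; balance=712872-81658=631214
5. interest=⌊631214·172/10000⌋=10856; principal=93919-10856=83063; balance=631214-83063=548151
6. interest=⌊548151·172/10000⌋=9428; principal=93919-9428=84491; balance=548151-84491=463660
7. interest=⌊463660·172/10000⌋=7974; principal=93919-7974=85945; balance=463660-85945=377715
8. interest=⌊377715·172/10000⌋=6496; principal=93919-6496=87423; balance=377715-87423=290292
9. interest=⌊290292·172/10000⌋=4993; principal=93919-4993=88926; balance=290292-88926=201366
10. interest=⌊201366·172/10000⌋=3463; principal=93919-3463=90456; balance=201366-90456=110910
11. interest=⌊110910·172/10000⌋=1907; principal=93919-1907=92012; balance=110910-92012=18898
12. interest=⌊18898·172/10000⌋=325; principal=min(93919-325,18898)=18898; balance=18898-18898=0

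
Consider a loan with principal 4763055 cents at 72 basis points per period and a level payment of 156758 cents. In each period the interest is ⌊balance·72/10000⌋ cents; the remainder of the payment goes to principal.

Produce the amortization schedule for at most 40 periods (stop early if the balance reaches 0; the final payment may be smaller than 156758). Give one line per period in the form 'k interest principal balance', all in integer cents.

1. interest=⌊4763055·72/10000⌋=34293; principal=156758-34293=122465; balance=4763055-122465=4640590
2. interest=⌊4640590·72/10000⌋=33412; principal=156758-33412=123346; balance=4640590-123346=4517244
3. interest=⌊4517244·72/10000⌋=32524; principal=156758-32524=124234; balance=4517244-124234=4393010
4. interest=⌊4393010·72/10000⌋=31629; principal=156758-31629=125129; balance=4393010-125129=4267881
5. interest=⌊4267881·72/10000⌋=30728; principal=156758-30728=126030; balance=4267881-126030=4141851
6. interest=⌊4141851·72/10000⌋=29821; principal=156758-29821=126937; balance=4141851-126937=4014914
7. interest=⌊4014914·72/10000⌋=28907; principal=156758-28907=127851; balance=4014914-127851=3887063
8. interest=⌊3887063·72/10000⌋=27986; principal=156758-27986=128772; balance=3887063-128772=3758291
9. interest=⌊3758291·72/10000⌋=27059; principal=156758-27059=129699; balance=3758291-129699=3628592
10. interest=⌊3628592·72/10000⌋=26125; principal=156758-26125=130633; balance=3628592-130633=3497959
11. interest=⌊3497959·72/10000⌋=25185; principal=156758-25185=131573; balance=3497959-131573=3366386
12. interest=⌊3366386·72/10000⌋=24237; principal=156758-24237=132521; balance=3366386-132521=3233865
13. interest=⌊3233865·72/10000⌋=23283; principal=156758-23283=133475; balance=3233865-133475=3100390
14. interest=⌊3100390·72/10000⌋=22322; principal=156758-22322=134436; balance=3100390-134436=2965954
15. interest=⌊2965954·72/10000⌋=21354; principal=156758-21354=135404; balance=2965954-135404=2830550
16. interest=⌊2830550·72/10000⌋=20379; principal=156758-20379=136379; balance=2830550-136379=2694171
17. interest=⌊2694171·72/10000⌋=19398; principal=156758-19398=137360; balance=2694171-137360=2556811
18. interest=⌊2556811·72/10000⌋=18409; principal=156758-18409=138349; balance=2556811-138349=2418462
19. interest=⌊2418462·72/10000⌋=17412; principal=156758-17412=139346; balance=2418462-139346=2279116
20. interest=⌊2279116·72/10000⌋=16409; principal=156758-16409=140349; balance=2279116-140349=2138767
21. interest=⌊2138767·72/10000⌋=15399; principal=156758-15399=141359; balance=2138767-141359=1997408
22. interest=⌊1997408·72/10000⌋=14381; principal=156758-14381=142377; balance=1997408-142377=1855031
23. interest=⌊1855031·72/10000⌋=13356; principal=156758-13356=143402; balance=1855031-143402=1711629
24. interest=⌊1711629·72/10000⌋=12323; principal=156758-12323=144435; balance=1711629-144435=1567194
25. interest=⌊1567194·72/10000⌋=11283; principal=156758-11283=145475; balance=1567194-145475=1421719
26. interest=⌊1421719·72/10000⌋=10236; principal=156758-10236=146522; balance=1421719-146522=1275197
27. interest=⌊1275197·72/10000⌋=9181; principal=156758-9181=147577; balance=1275197-147577=1127620
28. interest=⌊1127620·72/10000⌋=8118; principal=156758-8118=148640; balance=1127620-148640=978980
29. interest=⌊978980·72/10000⌋=7048; principal=156758-7048=149710; balance=978980-149710=829270
30. interest=⌊829270·72/10000⌋=5970; principal=156758-5970=150788; balance=829270-150788=678482
31. interest=⌊678482·72/10000⌋=4885; principal=156758-4885=151873; balance=678482-151873=526609
32. interest=⌊526609·72/10000⌋=3791; principal=156758-3791=152967; balance=526609-152967=373642
33. interest=⌊373642·72/10000⌋=2690; principal=156758-2690=154068; balance=373642-154068=219574
34. interest=⌊219574·72/10000⌋=1580; principal=156758-1580=155178; balance=219574-155178=64396
35. interest=⌊64396·72/10000⌋=463; principal=min(156758-463,64396)=64396; balance=64396-64396=0

1 34293 122465 4640590
2 33412 123346 4517244
3 32524 124234 4393010
4 31629 125129 4267881
5 30728 126030 4141851
6 29821 126937 4014914
7 28907 127851 3887063
8 27986 128772 3758291
9 27059 129699 3628592
10 26125 130633 3497959
11 25185 131573 3366386
12 24237 132521 3233865
13 23283 133475 3100390
14 22322 134436 2965954
15 21354 135404 2830550
16 20379 136379 2694171
17 19398 137360 2556811
18 18409 138349 2418462
19 17412 139346 2279116
20 16409 140349 2138767
21 15399 141359 1997408
22 14381 142377 1855031
23 13356 143402 1711629
24 12323 144435 1567194
25 11283 145475 1421719
26 10236 146522 1275197
27 9181 147577 1127620
28 8118 148640 978980
29 7048 149710 829270
30 5970 150788 678482
31 4885 151873 526609
32 3791 152967 373642
33 2690 154068 219574
34 1580 155178 64396
35 463 64396 0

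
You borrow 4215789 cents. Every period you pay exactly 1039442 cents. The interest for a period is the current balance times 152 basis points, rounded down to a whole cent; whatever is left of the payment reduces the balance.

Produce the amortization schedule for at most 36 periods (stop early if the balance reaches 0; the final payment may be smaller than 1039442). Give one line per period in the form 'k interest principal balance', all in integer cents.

1. interest=⌊4215789·152/10000⌋=64079; principal=1039442-64079=975363; balance=4215789-975363=3240426
2. interest=⌊3240426·152/10000⌋=49254; principal=1039442-49254=990188; balance=3240426-990188=2250238
3. interest=⌊2250238·152/10000⌋=34203; principal=1039442-34203=1005239; balance=2250238-1005239=1244999
4. interest=⌊1244999·152/10000⌋=18923; principal=1039442-18923=1020519; balance=1244999-1020519=224480
5. interest=⌊224480·152/10000⌋=3412; principal=min(1039442-3412,224480)=224480; balance=224480-224480=0

1 64079 975363 3240426
2 49254 990188 2250238
3 34203 1005239 1244999
4 18923 1020519 224480
5 3412 224480 0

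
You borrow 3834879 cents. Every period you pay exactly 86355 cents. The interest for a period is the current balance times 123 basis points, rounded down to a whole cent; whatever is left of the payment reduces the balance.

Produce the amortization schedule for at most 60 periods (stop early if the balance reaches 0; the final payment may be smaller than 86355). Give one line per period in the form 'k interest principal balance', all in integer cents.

1 47169 39186 3795693
2 46687 39668 3756025
3 46199 40156 3715869
4 45705 40650 3675219
5 45205 41150 3634069
6 44699 41656 3592413
7 44186 42169 3550244
8 43668 42687 3507557
9 43142 43213 3464344
10 42611 43744 3420600
11 42073 44282 3376318
12 41528 44827 3331491
13 40977 45378 3286113
14 40419 45936 3240177
15 39854 46501 3193676
16 39282 47073 3146603
17 38703 47652 3098951
18 38117 48238 3050713
19 37523 48832 3001881
20 36923 49432 2952449
21 36315 50040 2902409
22 35699 50656 2851753
23 35076 51279 2800474
24 34445 51910 2748564
25 33807 52548 2696016
26 33160 53195 2642821
27 32506 53849 2588972
28 31844 54511 2534461
29 31173 55182 2479279
30 30495 55860 2423419
31 29808 56547 2366872
32 29112 57243 2309629
33 28408 57947 2251682
34 27695 58660 2193022
35 26974 59381 2133641
36 26243 60112 2073529
37 25504 60851 2012678
38 24755 61600 1951078
39 23998 62357 1888721
40 23231 63124 1825597
41 22454 63901 1761696
42 21668 64687 1697009
43 20873 65482 1631527
44 20067 66288 1565239
45 19252 67103 1498136
46 18427 67928 1430208
47 17591 68764 1361444
48 16745 69610 1291834
49 15889 70466 1221368
50 15022 71333 1150035
51 14145 72210 1077825
52 13257 73098 1004727
53 12358 73997 930730
54 11447 74908 855822
55 10526 75829 779993
56 9593 76762 703231
57 8649 77706 625525
58 7693 78662 546863
59 6726 79629 467234
60 5746 80609 386625

1. interest=⌊3834879·123/10000⌋=47169; principal=86355-47169=39186; balance=3834879-39186=3795693
2. interest=⌊3795693·123/10000⌋=46687; principal=86355-46687=39668; balance=3795693-39668=3756025
3. interest=⌊3756025·123/10000⌋=46199; principal=86355-46199=40156; balance=3756025-40156=3715869
4. interest=⌊3715869·123/10000⌋=45705; principal=86355-45705=40650; balance=3715869-40650=3675219
5. interest=⌊3675219·123/10000⌋=45205; principal=86355-45205=41150; balance=3675219-41150=3634069
6. interest=⌊3634069·123/10000⌋=44699; principal=86355-44699=41656; balance=3634069-41656=3592413
7. interest=⌊3592413·123/10000⌋=44186; principal=86355-44186=42169; balance=3592413-42169=3550244
8. interest=⌊3550244·123/10000⌋=43668; principal=86355-43668=42687; balance=3550244-42687=3507557
9. interest=⌊3507557·123/10000⌋=43142; principal=86355-43142=43213; balance=3507557-43213=3464344
10. interest=⌊3464344·123/10000⌋=42611; principal=86355-42611=43744; balance=3464344-43744=3420600
11. interest=⌊3420600·123/10000⌋=42073; principal=86355-42073=44282; balance=3420600-44282=3376318
12. interest=⌊3376318·123/10000⌋=41528; principal=86355-41528=44827; balance=3376318-44827=3331491
13. interest=⌊3331491·123/10000⌋=40977; principal=86355-40977=45378; balance=3331491-45378=3286113
14. interest=⌊3286113·123/10000⌋=40419; principal=86355-40419=45936; balance=3286113-45936=3240177
15. interest=⌊3240177·123/10000⌋=39854; principal=86355-39854=46501; balance=3240177-46501=3193676
16. interest=⌊3193676·123/10000⌋=39282; principal=86355-39282=47073; balance=3193676-47073=3146603
17. interest=⌊3146603·123/10000⌋=38703; principal=86355-38703=47652; balance=3146603-47652=3098951
18. interest=⌊3098951·123/10000⌋=38117; principal=86355-38117=48238; balance=3098951-48238=3050713
19. interest=⌊3050713·123/10000⌋=37523; principal=86355-37523=48832; balance=3050713-48832=3001881
20. interest=⌊3001881·123/10000⌋=36923; principal=86355-36923=49432; balance=3001881-49432=2952449
21. interest=⌊2952449·123/10000⌋=36315; principal=86355-36315=50040; balance=2952449-50040=2902409
22. interest=⌊2902409·123/10000⌋=35699; principal=86355-35699=50656; balance=2902409-50656=2851753
23. interest=⌊2851753·123/10000⌋=35076; principal=86355-35076=51279; balance=2851753-51279=2800474
24. interest=⌊2800474·123/10000⌋=34445; principal=86355-34445=51910; balance=2800474-51910=2748564
25. interest=⌊2748564·123/10000⌋=33807; principal=86355-33807=52548; balance=2748564-52548=2696016
26. interest=⌊2696016·123/10000⌋=33160; principal=86355-33160=53195; balance=2696016-53195=2642821
27. interest=⌊2642821·123/10000⌋=32506; principal=86355-32506=53849; balance=2642821-53849=2588972
28. interest=⌊2588972·123/10000⌋=31844; principal=86355-31844=54511; balance=2588972-54511=2534461
29. interest=⌊2534461·123/10000⌋=31173; principal=86355-31173=55182; balance=2534461-55182=2479279
30. interest=⌊2479279·123/10000⌋=30495; principal=86355-30495=55860; balance=2479279-55860=2423419
31. interest=⌊2423419·123/10000⌋=29808; principal=86355-29808=56547; balance=2423419-56547=2366872
32. interest=⌊2366872·123/10000⌋=29112; principal=86355-29112=57243; balance=2366872-57243=2309629
33. interest=⌊2309629·123/10000⌋=28408; principal=86355-28408=57947; balance=2309629-57947=2251682
34. interest=⌊2251682·123/10000⌋=27695; principal=86355-27695=58660; balance=2251682-58660=2193022
35. interest=⌊2193022·123/10000⌋=26974; principal=86355-26974=59381; balance=2193022-59381=2133641
36. interest=⌊2133641·123/10000⌋=26243; principal=86355-26243=60112; balance=2133641-60112=2073529
37. interest=⌊2073529·123/10000⌋=25504; principal=86355-25504=60851; balance=2073529-60851=2012678
38. interest=⌊2012678·123/10000⌋=24755; principal=86355-24755=61600; balance=2012678-61600=1951078
39. interest=⌊1951078·123/10000⌋=23998; principal=86355-23998=62357; balance=1951078-62357=1888721
40. interest=⌊1888721·123/10000⌋=23231; principal=86355-23231=63124; balance=1888721-63124=1825597
41. interest=⌊1825597·123/10000⌋=22454; principal=86355-22454=63901; balance=1825597-63901=1761696
42. interest=⌊1761696·123/10000⌋=21668; principal=86355-21668=64687; balance=1761696-64687=1697009
43. interest=⌊1697009·123/10000⌋=20873; principal=86355-20873=65482; balance=1697009-65482=1631527
44. interest=⌊1631527·123/10000⌋=20067; principal=86355-20067=66288; balance=1631527-66288=1565239
45. interest=⌊1565239·123/10000⌋=19252; principal=86355-19252=67103; balance=1565239-67103=1498136
46. interest=⌊1498136·123/10000⌋=18427; principal=86355-18427=67928; balance=1498136-67928=1430208
47. interest=⌊1430208·123/10000⌋=17591; principal=86355-17591=68764; balance=1430208-68764=1361444
48. interest=⌊1361444·123/10000⌋=16745; principal=86355-16745=69610; balance=1361444-69610=1291834
49. interest=⌊1291834·123/10000⌋=15889; principal=86355-15889=70466; balance=1291834-70466=1221368
50. interest=⌊1221368·123/10000⌋=15022; principal=86355-15022=71333; balance=1221368-71333=1150035
51. interest=⌊1150035·123/10000⌋=14145; principal=86355-14145=72210; balance=1150035-72210=1077825
52. interest=⌊1077825·123/10000⌋=13257; principal=86355-13257=73098; balance=1077825-73098=1004727
53. interest=⌊1004727·123/10000⌋=12358; principal=86355-12358=73997; balance=1004727-73997=930730
54. interest=⌊930730·123/10000⌋=11447; principal=86355-11447=74908; balance=930730-74908=855822
55. interest=⌊855822·123/10000⌋=10526; principal=86355-10526=75829; balance=855822-75829=779993
56. interest=⌊779993·123/10000⌋=9593; principal=86355-9593=76762; balance=779993-76762=703231
57. interest=⌊703231·123/10000⌋=8649; principal=86355-8649=77706; balance=703231-77706=625525
58. interest=⌊625525·123/10000⌋=7693; principal=86355-7693=78662; balance=625525-78662=546863
59. interest=⌊546863·123/10000⌋=6726; principal=86355-6726=79629; balance=546863-79629=467234
60. interest=⌊467234·123/10000⌋=5746; principal=86355-5746=80609; balance=467234-80609=386625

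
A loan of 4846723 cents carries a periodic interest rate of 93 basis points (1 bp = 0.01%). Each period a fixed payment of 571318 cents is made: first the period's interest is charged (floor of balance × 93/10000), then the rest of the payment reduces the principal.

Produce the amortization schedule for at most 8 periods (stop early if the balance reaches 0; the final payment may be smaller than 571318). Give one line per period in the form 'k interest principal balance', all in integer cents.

1 45074 526244 4320479
2 40180 531138 3789341
3 35240 536078 3253263
4 30255 541063 2712200
5 25223 546095 2166105
6 20144 551174 1614931
7 15018 556300 1058631
8 9845 561473 497158

1. interest=⌊4846723·93/10000⌋=45074; principal=571318-45074=526244; balance=4846723-526244=4320479
2. interest=⌊4320479·93/10000⌋=40180; principal=571318-40180=531138; balance=4320479-531138=3789341
3. interest=⌊3789341·93/10000⌋=35240; principal=571318-35240=536078; balance=3789341-536078=3253263
4. interest=⌊3253263·93/10000⌋=30255; principal=571318-30255=541063; balance=3253263-541063=2712200
5. interest=⌊2712200·93/10000⌋=25223; principal=571318-25223=546095; balance=2712200-546095=2166105
6. interest=⌊2166105·93/10000⌋=20144; principal=571318-20144=551174; balance=2166105-551174=1614931
7. interest=⌊1614931·93/10000⌋=15018; principal=571318-15018=556300; balance=1614931-556300=1058631
8. interest=⌊1058631·93/10000⌋=9845; principal=571318-9845=561473; balance=1058631-561473=497158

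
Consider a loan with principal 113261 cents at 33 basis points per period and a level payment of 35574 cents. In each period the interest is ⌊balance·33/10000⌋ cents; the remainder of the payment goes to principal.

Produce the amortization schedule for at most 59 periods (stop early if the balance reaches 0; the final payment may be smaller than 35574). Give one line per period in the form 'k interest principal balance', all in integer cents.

1. interest=⌊113261·33/10000⌋=373; principal=35574-373=35201; balance=113261-35201=78060
2. interest=⌊78060·33/10000⌋=257; principal=35574-257=35317; balance=78060-35317=42743
3. interest=⌊42743·33/10000⌋=141; principal=35574-141=35433; balance=42743-35433=7310
4. interest=⌊7310·33/10000⌋=24; principal=min(35574-24,7310)=7310; balance=7310-7310=0

1 373 35201 78060
2 257 35317 42743
3 141 35433 7310
4 24 7310 0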